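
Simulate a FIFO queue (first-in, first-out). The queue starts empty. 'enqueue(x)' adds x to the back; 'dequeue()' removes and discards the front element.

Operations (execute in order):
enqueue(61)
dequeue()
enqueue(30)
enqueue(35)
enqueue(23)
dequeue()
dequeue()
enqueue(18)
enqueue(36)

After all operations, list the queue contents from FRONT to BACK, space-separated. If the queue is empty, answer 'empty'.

enqueue(61): [61]
dequeue(): []
enqueue(30): [30]
enqueue(35): [30, 35]
enqueue(23): [30, 35, 23]
dequeue(): [35, 23]
dequeue(): [23]
enqueue(18): [23, 18]
enqueue(36): [23, 18, 36]

Answer: 23 18 36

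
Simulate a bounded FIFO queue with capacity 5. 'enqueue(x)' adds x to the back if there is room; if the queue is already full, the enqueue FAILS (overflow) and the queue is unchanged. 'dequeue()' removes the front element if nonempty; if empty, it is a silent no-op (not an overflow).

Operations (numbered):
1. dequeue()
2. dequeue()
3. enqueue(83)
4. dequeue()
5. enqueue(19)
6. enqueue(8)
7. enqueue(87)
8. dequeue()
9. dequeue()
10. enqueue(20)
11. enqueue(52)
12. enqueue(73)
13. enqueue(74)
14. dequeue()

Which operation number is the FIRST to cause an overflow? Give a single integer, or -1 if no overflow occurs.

1. dequeue(): empty, no-op, size=0
2. dequeue(): empty, no-op, size=0
3. enqueue(83): size=1
4. dequeue(): size=0
5. enqueue(19): size=1
6. enqueue(8): size=2
7. enqueue(87): size=3
8. dequeue(): size=2
9. dequeue(): size=1
10. enqueue(20): size=2
11. enqueue(52): size=3
12. enqueue(73): size=4
13. enqueue(74): size=5
14. dequeue(): size=4

Answer: -1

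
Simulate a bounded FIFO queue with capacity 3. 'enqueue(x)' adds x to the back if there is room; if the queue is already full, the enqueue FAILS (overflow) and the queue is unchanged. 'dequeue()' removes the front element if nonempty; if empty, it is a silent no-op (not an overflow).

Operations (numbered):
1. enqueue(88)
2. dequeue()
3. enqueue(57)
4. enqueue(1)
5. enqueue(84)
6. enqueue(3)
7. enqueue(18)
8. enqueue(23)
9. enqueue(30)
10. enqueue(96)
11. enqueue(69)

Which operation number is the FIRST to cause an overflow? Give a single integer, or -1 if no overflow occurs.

Answer: 6

Derivation:
1. enqueue(88): size=1
2. dequeue(): size=0
3. enqueue(57): size=1
4. enqueue(1): size=2
5. enqueue(84): size=3
6. enqueue(3): size=3=cap → OVERFLOW (fail)
7. enqueue(18): size=3=cap → OVERFLOW (fail)
8. enqueue(23): size=3=cap → OVERFLOW (fail)
9. enqueue(30): size=3=cap → OVERFLOW (fail)
10. enqueue(96): size=3=cap → OVERFLOW (fail)
11. enqueue(69): size=3=cap → OVERFLOW (fail)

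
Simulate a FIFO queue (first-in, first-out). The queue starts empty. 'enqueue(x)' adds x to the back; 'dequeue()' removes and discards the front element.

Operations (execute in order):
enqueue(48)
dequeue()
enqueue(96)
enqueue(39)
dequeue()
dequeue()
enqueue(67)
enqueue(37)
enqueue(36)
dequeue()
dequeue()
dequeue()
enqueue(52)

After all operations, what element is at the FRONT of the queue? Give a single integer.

Answer: 52

Derivation:
enqueue(48): queue = [48]
dequeue(): queue = []
enqueue(96): queue = [96]
enqueue(39): queue = [96, 39]
dequeue(): queue = [39]
dequeue(): queue = []
enqueue(67): queue = [67]
enqueue(37): queue = [67, 37]
enqueue(36): queue = [67, 37, 36]
dequeue(): queue = [37, 36]
dequeue(): queue = [36]
dequeue(): queue = []
enqueue(52): queue = [52]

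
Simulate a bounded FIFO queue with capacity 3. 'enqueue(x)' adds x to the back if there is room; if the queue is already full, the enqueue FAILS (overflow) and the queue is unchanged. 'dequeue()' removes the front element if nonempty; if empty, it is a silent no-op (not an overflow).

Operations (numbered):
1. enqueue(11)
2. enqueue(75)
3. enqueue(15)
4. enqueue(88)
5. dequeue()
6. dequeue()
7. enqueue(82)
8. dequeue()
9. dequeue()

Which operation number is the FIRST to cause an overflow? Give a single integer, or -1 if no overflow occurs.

Answer: 4

Derivation:
1. enqueue(11): size=1
2. enqueue(75): size=2
3. enqueue(15): size=3
4. enqueue(88): size=3=cap → OVERFLOW (fail)
5. dequeue(): size=2
6. dequeue(): size=1
7. enqueue(82): size=2
8. dequeue(): size=1
9. dequeue(): size=0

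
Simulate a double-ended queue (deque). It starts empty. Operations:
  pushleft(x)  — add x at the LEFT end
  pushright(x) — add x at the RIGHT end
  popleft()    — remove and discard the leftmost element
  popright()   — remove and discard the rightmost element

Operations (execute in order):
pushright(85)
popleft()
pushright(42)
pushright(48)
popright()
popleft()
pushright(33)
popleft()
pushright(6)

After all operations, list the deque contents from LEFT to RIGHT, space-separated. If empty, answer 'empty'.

Answer: 6

Derivation:
pushright(85): [85]
popleft(): []
pushright(42): [42]
pushright(48): [42, 48]
popright(): [42]
popleft(): []
pushright(33): [33]
popleft(): []
pushright(6): [6]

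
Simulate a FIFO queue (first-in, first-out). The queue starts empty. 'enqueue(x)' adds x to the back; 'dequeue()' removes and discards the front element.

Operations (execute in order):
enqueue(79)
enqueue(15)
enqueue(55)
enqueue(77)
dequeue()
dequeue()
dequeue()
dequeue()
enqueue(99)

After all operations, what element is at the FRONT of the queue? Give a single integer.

Answer: 99

Derivation:
enqueue(79): queue = [79]
enqueue(15): queue = [79, 15]
enqueue(55): queue = [79, 15, 55]
enqueue(77): queue = [79, 15, 55, 77]
dequeue(): queue = [15, 55, 77]
dequeue(): queue = [55, 77]
dequeue(): queue = [77]
dequeue(): queue = []
enqueue(99): queue = [99]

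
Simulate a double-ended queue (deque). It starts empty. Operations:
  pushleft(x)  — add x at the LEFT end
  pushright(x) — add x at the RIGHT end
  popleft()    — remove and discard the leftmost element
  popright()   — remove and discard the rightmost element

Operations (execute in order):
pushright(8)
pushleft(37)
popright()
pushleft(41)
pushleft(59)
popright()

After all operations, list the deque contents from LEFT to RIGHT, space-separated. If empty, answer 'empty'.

Answer: 59 41

Derivation:
pushright(8): [8]
pushleft(37): [37, 8]
popright(): [37]
pushleft(41): [41, 37]
pushleft(59): [59, 41, 37]
popright(): [59, 41]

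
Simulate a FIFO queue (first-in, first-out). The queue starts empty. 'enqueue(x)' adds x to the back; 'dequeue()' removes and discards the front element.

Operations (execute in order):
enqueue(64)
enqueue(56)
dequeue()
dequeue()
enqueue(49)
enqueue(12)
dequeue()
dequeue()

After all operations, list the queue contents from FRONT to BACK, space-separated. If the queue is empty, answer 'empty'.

enqueue(64): [64]
enqueue(56): [64, 56]
dequeue(): [56]
dequeue(): []
enqueue(49): [49]
enqueue(12): [49, 12]
dequeue(): [12]
dequeue(): []

Answer: empty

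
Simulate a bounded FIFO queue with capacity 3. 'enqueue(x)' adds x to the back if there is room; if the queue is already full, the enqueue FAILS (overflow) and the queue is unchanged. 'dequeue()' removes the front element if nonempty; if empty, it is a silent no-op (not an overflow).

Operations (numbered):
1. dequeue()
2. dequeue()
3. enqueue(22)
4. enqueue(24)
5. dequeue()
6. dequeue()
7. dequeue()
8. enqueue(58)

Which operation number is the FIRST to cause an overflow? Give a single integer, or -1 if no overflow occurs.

Answer: -1

Derivation:
1. dequeue(): empty, no-op, size=0
2. dequeue(): empty, no-op, size=0
3. enqueue(22): size=1
4. enqueue(24): size=2
5. dequeue(): size=1
6. dequeue(): size=0
7. dequeue(): empty, no-op, size=0
8. enqueue(58): size=1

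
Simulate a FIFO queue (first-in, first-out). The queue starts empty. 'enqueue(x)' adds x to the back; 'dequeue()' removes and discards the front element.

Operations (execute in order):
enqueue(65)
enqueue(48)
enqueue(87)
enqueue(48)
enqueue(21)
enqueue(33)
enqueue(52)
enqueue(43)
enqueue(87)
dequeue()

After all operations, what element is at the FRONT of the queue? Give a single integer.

Answer: 48

Derivation:
enqueue(65): queue = [65]
enqueue(48): queue = [65, 48]
enqueue(87): queue = [65, 48, 87]
enqueue(48): queue = [65, 48, 87, 48]
enqueue(21): queue = [65, 48, 87, 48, 21]
enqueue(33): queue = [65, 48, 87, 48, 21, 33]
enqueue(52): queue = [65, 48, 87, 48, 21, 33, 52]
enqueue(43): queue = [65, 48, 87, 48, 21, 33, 52, 43]
enqueue(87): queue = [65, 48, 87, 48, 21, 33, 52, 43, 87]
dequeue(): queue = [48, 87, 48, 21, 33, 52, 43, 87]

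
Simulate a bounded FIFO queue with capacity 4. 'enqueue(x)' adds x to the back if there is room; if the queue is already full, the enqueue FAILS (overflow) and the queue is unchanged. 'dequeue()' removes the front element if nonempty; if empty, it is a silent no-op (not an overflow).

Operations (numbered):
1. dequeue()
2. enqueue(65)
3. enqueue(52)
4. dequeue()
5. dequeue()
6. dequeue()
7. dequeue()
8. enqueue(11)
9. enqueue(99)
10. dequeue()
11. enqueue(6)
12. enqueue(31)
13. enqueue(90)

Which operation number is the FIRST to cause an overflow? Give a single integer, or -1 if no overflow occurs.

Answer: -1

Derivation:
1. dequeue(): empty, no-op, size=0
2. enqueue(65): size=1
3. enqueue(52): size=2
4. dequeue(): size=1
5. dequeue(): size=0
6. dequeue(): empty, no-op, size=0
7. dequeue(): empty, no-op, size=0
8. enqueue(11): size=1
9. enqueue(99): size=2
10. dequeue(): size=1
11. enqueue(6): size=2
12. enqueue(31): size=3
13. enqueue(90): size=4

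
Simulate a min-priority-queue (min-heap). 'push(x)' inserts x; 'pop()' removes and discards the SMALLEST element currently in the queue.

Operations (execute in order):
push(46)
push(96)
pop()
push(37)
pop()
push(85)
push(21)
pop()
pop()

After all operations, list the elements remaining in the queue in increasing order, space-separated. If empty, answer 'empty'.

push(46): heap contents = [46]
push(96): heap contents = [46, 96]
pop() → 46: heap contents = [96]
push(37): heap contents = [37, 96]
pop() → 37: heap contents = [96]
push(85): heap contents = [85, 96]
push(21): heap contents = [21, 85, 96]
pop() → 21: heap contents = [85, 96]
pop() → 85: heap contents = [96]

Answer: 96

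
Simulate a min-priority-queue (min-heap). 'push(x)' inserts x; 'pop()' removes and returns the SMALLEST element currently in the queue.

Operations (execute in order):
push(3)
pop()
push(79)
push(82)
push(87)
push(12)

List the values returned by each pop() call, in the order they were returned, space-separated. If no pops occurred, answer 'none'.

Answer: 3

Derivation:
push(3): heap contents = [3]
pop() → 3: heap contents = []
push(79): heap contents = [79]
push(82): heap contents = [79, 82]
push(87): heap contents = [79, 82, 87]
push(12): heap contents = [12, 79, 82, 87]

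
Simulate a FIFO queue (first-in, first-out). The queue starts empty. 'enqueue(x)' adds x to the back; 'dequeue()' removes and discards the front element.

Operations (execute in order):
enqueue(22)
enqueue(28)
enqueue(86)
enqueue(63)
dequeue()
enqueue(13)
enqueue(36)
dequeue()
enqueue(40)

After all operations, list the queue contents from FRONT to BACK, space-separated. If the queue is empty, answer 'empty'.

enqueue(22): [22]
enqueue(28): [22, 28]
enqueue(86): [22, 28, 86]
enqueue(63): [22, 28, 86, 63]
dequeue(): [28, 86, 63]
enqueue(13): [28, 86, 63, 13]
enqueue(36): [28, 86, 63, 13, 36]
dequeue(): [86, 63, 13, 36]
enqueue(40): [86, 63, 13, 36, 40]

Answer: 86 63 13 36 40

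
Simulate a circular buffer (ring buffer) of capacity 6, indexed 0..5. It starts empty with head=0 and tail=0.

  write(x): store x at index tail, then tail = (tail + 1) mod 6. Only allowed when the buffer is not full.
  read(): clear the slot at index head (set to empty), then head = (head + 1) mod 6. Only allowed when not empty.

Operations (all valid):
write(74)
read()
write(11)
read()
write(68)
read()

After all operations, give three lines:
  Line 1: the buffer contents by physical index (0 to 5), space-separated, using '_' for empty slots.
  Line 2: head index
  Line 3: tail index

write(74): buf=[74 _ _ _ _ _], head=0, tail=1, size=1
read(): buf=[_ _ _ _ _ _], head=1, tail=1, size=0
write(11): buf=[_ 11 _ _ _ _], head=1, tail=2, size=1
read(): buf=[_ _ _ _ _ _], head=2, tail=2, size=0
write(68): buf=[_ _ 68 _ _ _], head=2, tail=3, size=1
read(): buf=[_ _ _ _ _ _], head=3, tail=3, size=0

Answer: _ _ _ _ _ _
3
3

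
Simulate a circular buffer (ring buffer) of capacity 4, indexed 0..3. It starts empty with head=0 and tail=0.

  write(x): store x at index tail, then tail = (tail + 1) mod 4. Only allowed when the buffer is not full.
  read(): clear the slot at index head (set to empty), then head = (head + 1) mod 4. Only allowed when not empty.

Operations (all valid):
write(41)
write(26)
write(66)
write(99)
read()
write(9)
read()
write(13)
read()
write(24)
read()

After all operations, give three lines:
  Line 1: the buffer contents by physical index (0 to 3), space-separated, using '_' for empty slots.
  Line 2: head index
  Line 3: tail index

Answer: 9 13 24 _
0
3

Derivation:
write(41): buf=[41 _ _ _], head=0, tail=1, size=1
write(26): buf=[41 26 _ _], head=0, tail=2, size=2
write(66): buf=[41 26 66 _], head=0, tail=3, size=3
write(99): buf=[41 26 66 99], head=0, tail=0, size=4
read(): buf=[_ 26 66 99], head=1, tail=0, size=3
write(9): buf=[9 26 66 99], head=1, tail=1, size=4
read(): buf=[9 _ 66 99], head=2, tail=1, size=3
write(13): buf=[9 13 66 99], head=2, tail=2, size=4
read(): buf=[9 13 _ 99], head=3, tail=2, size=3
write(24): buf=[9 13 24 99], head=3, tail=3, size=4
read(): buf=[9 13 24 _], head=0, tail=3, size=3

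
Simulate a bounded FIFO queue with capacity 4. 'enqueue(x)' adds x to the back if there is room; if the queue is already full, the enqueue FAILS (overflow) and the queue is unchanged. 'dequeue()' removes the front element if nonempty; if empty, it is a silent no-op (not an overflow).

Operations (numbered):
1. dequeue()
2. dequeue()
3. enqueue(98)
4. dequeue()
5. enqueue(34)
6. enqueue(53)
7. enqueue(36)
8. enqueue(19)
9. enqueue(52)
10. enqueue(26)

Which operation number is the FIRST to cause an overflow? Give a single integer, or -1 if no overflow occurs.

1. dequeue(): empty, no-op, size=0
2. dequeue(): empty, no-op, size=0
3. enqueue(98): size=1
4. dequeue(): size=0
5. enqueue(34): size=1
6. enqueue(53): size=2
7. enqueue(36): size=3
8. enqueue(19): size=4
9. enqueue(52): size=4=cap → OVERFLOW (fail)
10. enqueue(26): size=4=cap → OVERFLOW (fail)

Answer: 9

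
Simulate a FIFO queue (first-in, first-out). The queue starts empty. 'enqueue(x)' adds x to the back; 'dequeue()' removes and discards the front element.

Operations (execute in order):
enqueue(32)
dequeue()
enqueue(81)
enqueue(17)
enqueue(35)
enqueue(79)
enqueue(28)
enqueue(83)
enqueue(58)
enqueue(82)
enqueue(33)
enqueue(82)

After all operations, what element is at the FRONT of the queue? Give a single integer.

enqueue(32): queue = [32]
dequeue(): queue = []
enqueue(81): queue = [81]
enqueue(17): queue = [81, 17]
enqueue(35): queue = [81, 17, 35]
enqueue(79): queue = [81, 17, 35, 79]
enqueue(28): queue = [81, 17, 35, 79, 28]
enqueue(83): queue = [81, 17, 35, 79, 28, 83]
enqueue(58): queue = [81, 17, 35, 79, 28, 83, 58]
enqueue(82): queue = [81, 17, 35, 79, 28, 83, 58, 82]
enqueue(33): queue = [81, 17, 35, 79, 28, 83, 58, 82, 33]
enqueue(82): queue = [81, 17, 35, 79, 28, 83, 58, 82, 33, 82]

Answer: 81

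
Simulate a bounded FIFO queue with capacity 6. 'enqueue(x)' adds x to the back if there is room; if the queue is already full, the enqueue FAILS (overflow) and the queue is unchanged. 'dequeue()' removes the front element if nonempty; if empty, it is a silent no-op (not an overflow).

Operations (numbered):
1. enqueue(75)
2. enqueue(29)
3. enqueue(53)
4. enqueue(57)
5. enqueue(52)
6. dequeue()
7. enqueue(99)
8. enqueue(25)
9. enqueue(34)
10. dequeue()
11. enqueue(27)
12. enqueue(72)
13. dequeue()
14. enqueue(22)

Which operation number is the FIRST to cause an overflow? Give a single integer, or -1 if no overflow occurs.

1. enqueue(75): size=1
2. enqueue(29): size=2
3. enqueue(53): size=3
4. enqueue(57): size=4
5. enqueue(52): size=5
6. dequeue(): size=4
7. enqueue(99): size=5
8. enqueue(25): size=6
9. enqueue(34): size=6=cap → OVERFLOW (fail)
10. dequeue(): size=5
11. enqueue(27): size=6
12. enqueue(72): size=6=cap → OVERFLOW (fail)
13. dequeue(): size=5
14. enqueue(22): size=6

Answer: 9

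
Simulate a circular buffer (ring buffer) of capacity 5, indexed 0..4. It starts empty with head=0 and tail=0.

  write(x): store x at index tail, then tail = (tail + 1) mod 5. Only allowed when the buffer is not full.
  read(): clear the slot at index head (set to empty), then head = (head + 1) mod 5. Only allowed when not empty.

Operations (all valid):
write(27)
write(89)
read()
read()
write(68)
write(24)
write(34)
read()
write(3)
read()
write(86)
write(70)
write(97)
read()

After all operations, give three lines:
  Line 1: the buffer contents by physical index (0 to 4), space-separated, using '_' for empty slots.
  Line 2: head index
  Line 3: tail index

Answer: 3 86 70 97 _
0
4

Derivation:
write(27): buf=[27 _ _ _ _], head=0, tail=1, size=1
write(89): buf=[27 89 _ _ _], head=0, tail=2, size=2
read(): buf=[_ 89 _ _ _], head=1, tail=2, size=1
read(): buf=[_ _ _ _ _], head=2, tail=2, size=0
write(68): buf=[_ _ 68 _ _], head=2, tail=3, size=1
write(24): buf=[_ _ 68 24 _], head=2, tail=4, size=2
write(34): buf=[_ _ 68 24 34], head=2, tail=0, size=3
read(): buf=[_ _ _ 24 34], head=3, tail=0, size=2
write(3): buf=[3 _ _ 24 34], head=3, tail=1, size=3
read(): buf=[3 _ _ _ 34], head=4, tail=1, size=2
write(86): buf=[3 86 _ _ 34], head=4, tail=2, size=3
write(70): buf=[3 86 70 _ 34], head=4, tail=3, size=4
write(97): buf=[3 86 70 97 34], head=4, tail=4, size=5
read(): buf=[3 86 70 97 _], head=0, tail=4, size=4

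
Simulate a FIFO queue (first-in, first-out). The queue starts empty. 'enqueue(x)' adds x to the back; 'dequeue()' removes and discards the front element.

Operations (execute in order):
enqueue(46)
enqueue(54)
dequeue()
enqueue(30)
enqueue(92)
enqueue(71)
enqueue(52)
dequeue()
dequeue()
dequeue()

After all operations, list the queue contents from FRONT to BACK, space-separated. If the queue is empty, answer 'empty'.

enqueue(46): [46]
enqueue(54): [46, 54]
dequeue(): [54]
enqueue(30): [54, 30]
enqueue(92): [54, 30, 92]
enqueue(71): [54, 30, 92, 71]
enqueue(52): [54, 30, 92, 71, 52]
dequeue(): [30, 92, 71, 52]
dequeue(): [92, 71, 52]
dequeue(): [71, 52]

Answer: 71 52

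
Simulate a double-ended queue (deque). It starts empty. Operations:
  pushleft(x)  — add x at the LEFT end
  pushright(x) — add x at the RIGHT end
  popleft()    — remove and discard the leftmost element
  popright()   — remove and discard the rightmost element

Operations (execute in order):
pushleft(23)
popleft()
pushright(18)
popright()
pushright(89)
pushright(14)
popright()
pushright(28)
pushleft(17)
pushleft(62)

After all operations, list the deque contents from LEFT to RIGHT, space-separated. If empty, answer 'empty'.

pushleft(23): [23]
popleft(): []
pushright(18): [18]
popright(): []
pushright(89): [89]
pushright(14): [89, 14]
popright(): [89]
pushright(28): [89, 28]
pushleft(17): [17, 89, 28]
pushleft(62): [62, 17, 89, 28]

Answer: 62 17 89 28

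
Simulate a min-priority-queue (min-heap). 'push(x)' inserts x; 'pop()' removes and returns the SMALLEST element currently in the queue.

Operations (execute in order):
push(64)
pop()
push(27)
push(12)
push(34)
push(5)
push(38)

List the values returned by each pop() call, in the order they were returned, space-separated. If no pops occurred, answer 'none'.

Answer: 64

Derivation:
push(64): heap contents = [64]
pop() → 64: heap contents = []
push(27): heap contents = [27]
push(12): heap contents = [12, 27]
push(34): heap contents = [12, 27, 34]
push(5): heap contents = [5, 12, 27, 34]
push(38): heap contents = [5, 12, 27, 34, 38]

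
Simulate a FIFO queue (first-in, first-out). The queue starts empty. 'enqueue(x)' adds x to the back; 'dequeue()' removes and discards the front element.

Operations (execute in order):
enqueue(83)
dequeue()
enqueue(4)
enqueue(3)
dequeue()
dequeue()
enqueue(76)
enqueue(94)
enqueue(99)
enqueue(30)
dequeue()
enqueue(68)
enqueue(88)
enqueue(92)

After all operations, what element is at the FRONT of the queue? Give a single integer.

Answer: 94

Derivation:
enqueue(83): queue = [83]
dequeue(): queue = []
enqueue(4): queue = [4]
enqueue(3): queue = [4, 3]
dequeue(): queue = [3]
dequeue(): queue = []
enqueue(76): queue = [76]
enqueue(94): queue = [76, 94]
enqueue(99): queue = [76, 94, 99]
enqueue(30): queue = [76, 94, 99, 30]
dequeue(): queue = [94, 99, 30]
enqueue(68): queue = [94, 99, 30, 68]
enqueue(88): queue = [94, 99, 30, 68, 88]
enqueue(92): queue = [94, 99, 30, 68, 88, 92]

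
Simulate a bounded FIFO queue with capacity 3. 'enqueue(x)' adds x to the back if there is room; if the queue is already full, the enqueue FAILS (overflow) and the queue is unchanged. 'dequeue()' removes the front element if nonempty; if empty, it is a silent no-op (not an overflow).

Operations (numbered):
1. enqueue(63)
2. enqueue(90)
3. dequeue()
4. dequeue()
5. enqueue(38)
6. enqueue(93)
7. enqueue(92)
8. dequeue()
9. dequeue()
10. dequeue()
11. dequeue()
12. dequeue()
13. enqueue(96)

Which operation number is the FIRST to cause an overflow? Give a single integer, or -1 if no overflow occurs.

1. enqueue(63): size=1
2. enqueue(90): size=2
3. dequeue(): size=1
4. dequeue(): size=0
5. enqueue(38): size=1
6. enqueue(93): size=2
7. enqueue(92): size=3
8. dequeue(): size=2
9. dequeue(): size=1
10. dequeue(): size=0
11. dequeue(): empty, no-op, size=0
12. dequeue(): empty, no-op, size=0
13. enqueue(96): size=1

Answer: -1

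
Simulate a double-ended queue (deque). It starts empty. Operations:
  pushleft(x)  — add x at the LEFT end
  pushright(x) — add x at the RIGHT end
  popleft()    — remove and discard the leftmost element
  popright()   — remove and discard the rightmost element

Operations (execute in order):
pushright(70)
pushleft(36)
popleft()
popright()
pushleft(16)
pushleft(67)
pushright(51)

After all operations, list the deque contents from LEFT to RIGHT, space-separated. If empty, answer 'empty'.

pushright(70): [70]
pushleft(36): [36, 70]
popleft(): [70]
popright(): []
pushleft(16): [16]
pushleft(67): [67, 16]
pushright(51): [67, 16, 51]

Answer: 67 16 51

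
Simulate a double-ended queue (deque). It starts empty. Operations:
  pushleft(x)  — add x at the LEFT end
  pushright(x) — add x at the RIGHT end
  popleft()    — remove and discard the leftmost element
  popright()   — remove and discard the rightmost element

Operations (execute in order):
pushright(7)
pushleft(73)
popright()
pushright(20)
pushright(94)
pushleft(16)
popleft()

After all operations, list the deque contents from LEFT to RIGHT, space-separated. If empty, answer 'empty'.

Answer: 73 20 94

Derivation:
pushright(7): [7]
pushleft(73): [73, 7]
popright(): [73]
pushright(20): [73, 20]
pushright(94): [73, 20, 94]
pushleft(16): [16, 73, 20, 94]
popleft(): [73, 20, 94]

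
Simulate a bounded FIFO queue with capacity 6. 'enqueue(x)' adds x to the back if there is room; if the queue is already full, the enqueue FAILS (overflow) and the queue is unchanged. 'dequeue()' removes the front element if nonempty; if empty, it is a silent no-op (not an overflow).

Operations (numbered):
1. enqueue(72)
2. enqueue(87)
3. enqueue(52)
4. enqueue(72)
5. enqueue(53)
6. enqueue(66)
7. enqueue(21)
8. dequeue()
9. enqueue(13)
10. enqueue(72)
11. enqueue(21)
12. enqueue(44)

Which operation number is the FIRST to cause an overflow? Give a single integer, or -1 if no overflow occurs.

Answer: 7

Derivation:
1. enqueue(72): size=1
2. enqueue(87): size=2
3. enqueue(52): size=3
4. enqueue(72): size=4
5. enqueue(53): size=5
6. enqueue(66): size=6
7. enqueue(21): size=6=cap → OVERFLOW (fail)
8. dequeue(): size=5
9. enqueue(13): size=6
10. enqueue(72): size=6=cap → OVERFLOW (fail)
11. enqueue(21): size=6=cap → OVERFLOW (fail)
12. enqueue(44): size=6=cap → OVERFLOW (fail)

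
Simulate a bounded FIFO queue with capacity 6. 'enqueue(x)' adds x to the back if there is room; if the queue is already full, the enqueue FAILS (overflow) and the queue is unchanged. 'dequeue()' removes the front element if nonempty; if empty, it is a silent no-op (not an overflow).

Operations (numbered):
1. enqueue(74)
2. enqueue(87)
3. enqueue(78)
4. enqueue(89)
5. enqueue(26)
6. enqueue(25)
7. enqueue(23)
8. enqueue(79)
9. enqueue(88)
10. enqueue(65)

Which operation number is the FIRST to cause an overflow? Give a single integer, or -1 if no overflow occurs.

1. enqueue(74): size=1
2. enqueue(87): size=2
3. enqueue(78): size=3
4. enqueue(89): size=4
5. enqueue(26): size=5
6. enqueue(25): size=6
7. enqueue(23): size=6=cap → OVERFLOW (fail)
8. enqueue(79): size=6=cap → OVERFLOW (fail)
9. enqueue(88): size=6=cap → OVERFLOW (fail)
10. enqueue(65): size=6=cap → OVERFLOW (fail)

Answer: 7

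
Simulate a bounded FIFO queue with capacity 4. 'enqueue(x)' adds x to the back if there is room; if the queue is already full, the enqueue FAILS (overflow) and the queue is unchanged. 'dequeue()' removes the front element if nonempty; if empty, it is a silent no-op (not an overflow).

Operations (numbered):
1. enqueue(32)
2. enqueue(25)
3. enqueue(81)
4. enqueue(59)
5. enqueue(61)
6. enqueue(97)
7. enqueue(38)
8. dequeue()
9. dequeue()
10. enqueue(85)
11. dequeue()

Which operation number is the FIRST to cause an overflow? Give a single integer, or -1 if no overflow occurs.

1. enqueue(32): size=1
2. enqueue(25): size=2
3. enqueue(81): size=3
4. enqueue(59): size=4
5. enqueue(61): size=4=cap → OVERFLOW (fail)
6. enqueue(97): size=4=cap → OVERFLOW (fail)
7. enqueue(38): size=4=cap → OVERFLOW (fail)
8. dequeue(): size=3
9. dequeue(): size=2
10. enqueue(85): size=3
11. dequeue(): size=2

Answer: 5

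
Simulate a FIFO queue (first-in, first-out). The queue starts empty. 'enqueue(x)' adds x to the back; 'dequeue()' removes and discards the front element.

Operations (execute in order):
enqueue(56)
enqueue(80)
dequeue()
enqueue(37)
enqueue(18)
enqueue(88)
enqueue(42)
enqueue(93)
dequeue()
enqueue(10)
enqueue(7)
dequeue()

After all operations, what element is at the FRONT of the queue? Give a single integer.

enqueue(56): queue = [56]
enqueue(80): queue = [56, 80]
dequeue(): queue = [80]
enqueue(37): queue = [80, 37]
enqueue(18): queue = [80, 37, 18]
enqueue(88): queue = [80, 37, 18, 88]
enqueue(42): queue = [80, 37, 18, 88, 42]
enqueue(93): queue = [80, 37, 18, 88, 42, 93]
dequeue(): queue = [37, 18, 88, 42, 93]
enqueue(10): queue = [37, 18, 88, 42, 93, 10]
enqueue(7): queue = [37, 18, 88, 42, 93, 10, 7]
dequeue(): queue = [18, 88, 42, 93, 10, 7]

Answer: 18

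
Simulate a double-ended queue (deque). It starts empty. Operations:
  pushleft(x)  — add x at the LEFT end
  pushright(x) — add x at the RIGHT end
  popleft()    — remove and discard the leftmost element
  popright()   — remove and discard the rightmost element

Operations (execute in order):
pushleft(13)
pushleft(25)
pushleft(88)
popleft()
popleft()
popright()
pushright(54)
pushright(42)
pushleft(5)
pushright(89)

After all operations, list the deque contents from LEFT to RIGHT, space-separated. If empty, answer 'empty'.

pushleft(13): [13]
pushleft(25): [25, 13]
pushleft(88): [88, 25, 13]
popleft(): [25, 13]
popleft(): [13]
popright(): []
pushright(54): [54]
pushright(42): [54, 42]
pushleft(5): [5, 54, 42]
pushright(89): [5, 54, 42, 89]

Answer: 5 54 42 89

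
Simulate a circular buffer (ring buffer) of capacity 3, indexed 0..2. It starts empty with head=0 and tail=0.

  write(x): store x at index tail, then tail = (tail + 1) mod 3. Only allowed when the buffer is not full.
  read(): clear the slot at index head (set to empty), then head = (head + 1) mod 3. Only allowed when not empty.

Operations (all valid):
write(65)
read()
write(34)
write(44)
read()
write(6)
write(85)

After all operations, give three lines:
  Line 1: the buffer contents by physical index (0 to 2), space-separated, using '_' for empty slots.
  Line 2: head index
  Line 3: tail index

write(65): buf=[65 _ _], head=0, tail=1, size=1
read(): buf=[_ _ _], head=1, tail=1, size=0
write(34): buf=[_ 34 _], head=1, tail=2, size=1
write(44): buf=[_ 34 44], head=1, tail=0, size=2
read(): buf=[_ _ 44], head=2, tail=0, size=1
write(6): buf=[6 _ 44], head=2, tail=1, size=2
write(85): buf=[6 85 44], head=2, tail=2, size=3

Answer: 6 85 44
2
2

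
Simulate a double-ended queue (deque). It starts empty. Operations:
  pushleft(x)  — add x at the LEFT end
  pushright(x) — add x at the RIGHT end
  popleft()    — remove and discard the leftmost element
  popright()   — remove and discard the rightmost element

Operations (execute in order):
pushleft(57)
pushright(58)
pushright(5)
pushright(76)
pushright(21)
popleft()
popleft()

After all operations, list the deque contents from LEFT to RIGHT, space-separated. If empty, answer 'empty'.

pushleft(57): [57]
pushright(58): [57, 58]
pushright(5): [57, 58, 5]
pushright(76): [57, 58, 5, 76]
pushright(21): [57, 58, 5, 76, 21]
popleft(): [58, 5, 76, 21]
popleft(): [5, 76, 21]

Answer: 5 76 21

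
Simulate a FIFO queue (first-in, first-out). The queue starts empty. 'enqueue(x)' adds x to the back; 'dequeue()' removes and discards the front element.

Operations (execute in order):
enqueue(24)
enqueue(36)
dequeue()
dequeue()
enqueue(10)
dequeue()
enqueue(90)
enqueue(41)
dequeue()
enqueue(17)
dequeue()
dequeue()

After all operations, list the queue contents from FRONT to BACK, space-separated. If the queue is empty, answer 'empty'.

Answer: empty

Derivation:
enqueue(24): [24]
enqueue(36): [24, 36]
dequeue(): [36]
dequeue(): []
enqueue(10): [10]
dequeue(): []
enqueue(90): [90]
enqueue(41): [90, 41]
dequeue(): [41]
enqueue(17): [41, 17]
dequeue(): [17]
dequeue(): []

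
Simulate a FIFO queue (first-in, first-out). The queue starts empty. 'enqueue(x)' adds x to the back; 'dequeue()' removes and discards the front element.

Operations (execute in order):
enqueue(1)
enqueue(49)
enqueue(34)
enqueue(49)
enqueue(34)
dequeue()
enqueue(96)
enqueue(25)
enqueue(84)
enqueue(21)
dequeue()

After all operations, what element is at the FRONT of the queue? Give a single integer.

enqueue(1): queue = [1]
enqueue(49): queue = [1, 49]
enqueue(34): queue = [1, 49, 34]
enqueue(49): queue = [1, 49, 34, 49]
enqueue(34): queue = [1, 49, 34, 49, 34]
dequeue(): queue = [49, 34, 49, 34]
enqueue(96): queue = [49, 34, 49, 34, 96]
enqueue(25): queue = [49, 34, 49, 34, 96, 25]
enqueue(84): queue = [49, 34, 49, 34, 96, 25, 84]
enqueue(21): queue = [49, 34, 49, 34, 96, 25, 84, 21]
dequeue(): queue = [34, 49, 34, 96, 25, 84, 21]

Answer: 34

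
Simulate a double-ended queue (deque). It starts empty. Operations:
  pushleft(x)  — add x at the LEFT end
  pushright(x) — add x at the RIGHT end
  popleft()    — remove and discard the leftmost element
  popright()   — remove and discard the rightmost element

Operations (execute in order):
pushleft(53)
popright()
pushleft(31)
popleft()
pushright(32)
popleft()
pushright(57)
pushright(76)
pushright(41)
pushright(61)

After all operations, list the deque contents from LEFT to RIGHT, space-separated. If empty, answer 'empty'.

pushleft(53): [53]
popright(): []
pushleft(31): [31]
popleft(): []
pushright(32): [32]
popleft(): []
pushright(57): [57]
pushright(76): [57, 76]
pushright(41): [57, 76, 41]
pushright(61): [57, 76, 41, 61]

Answer: 57 76 41 61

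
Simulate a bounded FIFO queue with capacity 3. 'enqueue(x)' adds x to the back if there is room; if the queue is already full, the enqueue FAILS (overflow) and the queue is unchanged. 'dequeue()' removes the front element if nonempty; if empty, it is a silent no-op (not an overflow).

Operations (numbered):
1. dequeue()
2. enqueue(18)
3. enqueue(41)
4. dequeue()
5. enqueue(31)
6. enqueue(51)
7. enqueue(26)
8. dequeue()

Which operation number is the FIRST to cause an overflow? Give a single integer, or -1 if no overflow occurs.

Answer: 7

Derivation:
1. dequeue(): empty, no-op, size=0
2. enqueue(18): size=1
3. enqueue(41): size=2
4. dequeue(): size=1
5. enqueue(31): size=2
6. enqueue(51): size=3
7. enqueue(26): size=3=cap → OVERFLOW (fail)
8. dequeue(): size=2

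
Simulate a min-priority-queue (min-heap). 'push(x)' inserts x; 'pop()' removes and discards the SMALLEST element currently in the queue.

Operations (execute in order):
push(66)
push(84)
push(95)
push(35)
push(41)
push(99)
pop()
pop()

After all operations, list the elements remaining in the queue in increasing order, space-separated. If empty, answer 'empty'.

Answer: 66 84 95 99

Derivation:
push(66): heap contents = [66]
push(84): heap contents = [66, 84]
push(95): heap contents = [66, 84, 95]
push(35): heap contents = [35, 66, 84, 95]
push(41): heap contents = [35, 41, 66, 84, 95]
push(99): heap contents = [35, 41, 66, 84, 95, 99]
pop() → 35: heap contents = [41, 66, 84, 95, 99]
pop() → 41: heap contents = [66, 84, 95, 99]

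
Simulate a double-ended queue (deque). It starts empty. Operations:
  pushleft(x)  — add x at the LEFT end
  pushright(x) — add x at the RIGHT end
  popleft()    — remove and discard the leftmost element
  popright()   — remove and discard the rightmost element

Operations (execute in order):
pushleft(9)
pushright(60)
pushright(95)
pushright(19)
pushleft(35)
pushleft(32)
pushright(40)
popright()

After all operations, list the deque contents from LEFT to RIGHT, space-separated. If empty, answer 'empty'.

Answer: 32 35 9 60 95 19

Derivation:
pushleft(9): [9]
pushright(60): [9, 60]
pushright(95): [9, 60, 95]
pushright(19): [9, 60, 95, 19]
pushleft(35): [35, 9, 60, 95, 19]
pushleft(32): [32, 35, 9, 60, 95, 19]
pushright(40): [32, 35, 9, 60, 95, 19, 40]
popright(): [32, 35, 9, 60, 95, 19]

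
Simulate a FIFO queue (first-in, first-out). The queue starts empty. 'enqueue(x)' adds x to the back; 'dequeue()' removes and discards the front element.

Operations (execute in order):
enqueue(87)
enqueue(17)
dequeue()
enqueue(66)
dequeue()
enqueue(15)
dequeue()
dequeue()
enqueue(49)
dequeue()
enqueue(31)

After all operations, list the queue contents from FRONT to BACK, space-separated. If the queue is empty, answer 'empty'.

Answer: 31

Derivation:
enqueue(87): [87]
enqueue(17): [87, 17]
dequeue(): [17]
enqueue(66): [17, 66]
dequeue(): [66]
enqueue(15): [66, 15]
dequeue(): [15]
dequeue(): []
enqueue(49): [49]
dequeue(): []
enqueue(31): [31]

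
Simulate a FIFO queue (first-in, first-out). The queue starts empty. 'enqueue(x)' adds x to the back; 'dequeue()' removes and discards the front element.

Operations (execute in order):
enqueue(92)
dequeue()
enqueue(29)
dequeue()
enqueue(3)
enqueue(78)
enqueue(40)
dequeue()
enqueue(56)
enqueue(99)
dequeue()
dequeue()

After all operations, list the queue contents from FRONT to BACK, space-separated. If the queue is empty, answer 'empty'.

Answer: 56 99

Derivation:
enqueue(92): [92]
dequeue(): []
enqueue(29): [29]
dequeue(): []
enqueue(3): [3]
enqueue(78): [3, 78]
enqueue(40): [3, 78, 40]
dequeue(): [78, 40]
enqueue(56): [78, 40, 56]
enqueue(99): [78, 40, 56, 99]
dequeue(): [40, 56, 99]
dequeue(): [56, 99]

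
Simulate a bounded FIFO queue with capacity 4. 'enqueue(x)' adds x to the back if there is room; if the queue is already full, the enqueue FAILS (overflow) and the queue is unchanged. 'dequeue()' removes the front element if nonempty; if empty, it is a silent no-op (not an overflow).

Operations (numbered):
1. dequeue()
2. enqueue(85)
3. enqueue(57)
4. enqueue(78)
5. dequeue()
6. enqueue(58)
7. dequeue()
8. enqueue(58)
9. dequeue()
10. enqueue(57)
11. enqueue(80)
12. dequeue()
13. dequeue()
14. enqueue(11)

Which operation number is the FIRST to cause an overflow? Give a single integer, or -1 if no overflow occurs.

1. dequeue(): empty, no-op, size=0
2. enqueue(85): size=1
3. enqueue(57): size=2
4. enqueue(78): size=3
5. dequeue(): size=2
6. enqueue(58): size=3
7. dequeue(): size=2
8. enqueue(58): size=3
9. dequeue(): size=2
10. enqueue(57): size=3
11. enqueue(80): size=4
12. dequeue(): size=3
13. dequeue(): size=2
14. enqueue(11): size=3

Answer: -1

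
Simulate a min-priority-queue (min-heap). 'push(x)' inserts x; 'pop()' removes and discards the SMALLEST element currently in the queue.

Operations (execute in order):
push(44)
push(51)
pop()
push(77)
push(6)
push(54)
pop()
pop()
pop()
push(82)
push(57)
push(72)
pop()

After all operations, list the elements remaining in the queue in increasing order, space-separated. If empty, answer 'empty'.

push(44): heap contents = [44]
push(51): heap contents = [44, 51]
pop() → 44: heap contents = [51]
push(77): heap contents = [51, 77]
push(6): heap contents = [6, 51, 77]
push(54): heap contents = [6, 51, 54, 77]
pop() → 6: heap contents = [51, 54, 77]
pop() → 51: heap contents = [54, 77]
pop() → 54: heap contents = [77]
push(82): heap contents = [77, 82]
push(57): heap contents = [57, 77, 82]
push(72): heap contents = [57, 72, 77, 82]
pop() → 57: heap contents = [72, 77, 82]

Answer: 72 77 82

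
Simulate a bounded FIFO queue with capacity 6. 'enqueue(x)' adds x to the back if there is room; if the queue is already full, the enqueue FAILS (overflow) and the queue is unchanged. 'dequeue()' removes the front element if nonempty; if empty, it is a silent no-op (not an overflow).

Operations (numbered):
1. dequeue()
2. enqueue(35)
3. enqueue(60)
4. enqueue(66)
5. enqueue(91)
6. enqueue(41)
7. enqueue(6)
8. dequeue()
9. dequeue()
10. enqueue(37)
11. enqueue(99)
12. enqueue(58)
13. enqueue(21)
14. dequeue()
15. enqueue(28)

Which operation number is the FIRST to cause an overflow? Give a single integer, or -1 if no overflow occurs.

Answer: 12

Derivation:
1. dequeue(): empty, no-op, size=0
2. enqueue(35): size=1
3. enqueue(60): size=2
4. enqueue(66): size=3
5. enqueue(91): size=4
6. enqueue(41): size=5
7. enqueue(6): size=6
8. dequeue(): size=5
9. dequeue(): size=4
10. enqueue(37): size=5
11. enqueue(99): size=6
12. enqueue(58): size=6=cap → OVERFLOW (fail)
13. enqueue(21): size=6=cap → OVERFLOW (fail)
14. dequeue(): size=5
15. enqueue(28): size=6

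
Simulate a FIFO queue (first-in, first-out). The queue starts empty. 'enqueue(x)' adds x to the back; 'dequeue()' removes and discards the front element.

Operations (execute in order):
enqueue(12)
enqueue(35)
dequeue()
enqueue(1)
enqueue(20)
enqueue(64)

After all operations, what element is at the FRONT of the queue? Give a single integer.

enqueue(12): queue = [12]
enqueue(35): queue = [12, 35]
dequeue(): queue = [35]
enqueue(1): queue = [35, 1]
enqueue(20): queue = [35, 1, 20]
enqueue(64): queue = [35, 1, 20, 64]

Answer: 35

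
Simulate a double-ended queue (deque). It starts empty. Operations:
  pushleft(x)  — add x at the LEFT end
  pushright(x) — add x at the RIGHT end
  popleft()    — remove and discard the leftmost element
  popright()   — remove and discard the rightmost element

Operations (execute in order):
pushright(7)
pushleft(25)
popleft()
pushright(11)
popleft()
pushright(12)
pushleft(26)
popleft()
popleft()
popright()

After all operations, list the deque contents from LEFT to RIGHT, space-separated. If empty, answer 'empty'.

pushright(7): [7]
pushleft(25): [25, 7]
popleft(): [7]
pushright(11): [7, 11]
popleft(): [11]
pushright(12): [11, 12]
pushleft(26): [26, 11, 12]
popleft(): [11, 12]
popleft(): [12]
popright(): []

Answer: empty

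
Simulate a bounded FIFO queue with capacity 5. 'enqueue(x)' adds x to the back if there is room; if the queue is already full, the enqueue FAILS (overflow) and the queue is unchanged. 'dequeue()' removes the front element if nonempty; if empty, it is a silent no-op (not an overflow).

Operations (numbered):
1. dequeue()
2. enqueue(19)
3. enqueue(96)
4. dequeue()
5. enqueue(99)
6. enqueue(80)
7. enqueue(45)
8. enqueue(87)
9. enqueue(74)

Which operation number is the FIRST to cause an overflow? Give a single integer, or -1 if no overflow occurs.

1. dequeue(): empty, no-op, size=0
2. enqueue(19): size=1
3. enqueue(96): size=2
4. dequeue(): size=1
5. enqueue(99): size=2
6. enqueue(80): size=3
7. enqueue(45): size=4
8. enqueue(87): size=5
9. enqueue(74): size=5=cap → OVERFLOW (fail)

Answer: 9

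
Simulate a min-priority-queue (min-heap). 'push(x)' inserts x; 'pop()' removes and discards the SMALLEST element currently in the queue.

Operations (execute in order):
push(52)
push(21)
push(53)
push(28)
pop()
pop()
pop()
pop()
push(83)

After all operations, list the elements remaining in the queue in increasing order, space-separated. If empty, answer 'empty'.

push(52): heap contents = [52]
push(21): heap contents = [21, 52]
push(53): heap contents = [21, 52, 53]
push(28): heap contents = [21, 28, 52, 53]
pop() → 21: heap contents = [28, 52, 53]
pop() → 28: heap contents = [52, 53]
pop() → 52: heap contents = [53]
pop() → 53: heap contents = []
push(83): heap contents = [83]

Answer: 83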